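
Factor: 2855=5^1 *571^1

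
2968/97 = 2968/97= 30.60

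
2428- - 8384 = 10812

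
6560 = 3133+3427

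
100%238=100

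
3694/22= 1847/11 = 167.91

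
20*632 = 12640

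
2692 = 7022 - 4330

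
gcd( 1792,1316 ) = 28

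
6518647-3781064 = 2737583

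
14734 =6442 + 8292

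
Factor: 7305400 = 2^3*5^2 *36527^1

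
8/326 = 4/163  =  0.02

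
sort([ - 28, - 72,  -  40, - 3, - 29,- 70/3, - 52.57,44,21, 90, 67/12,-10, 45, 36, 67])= [ - 72, -52.57 ,  -  40, -29 ,- 28 , - 70/3,-10,-3,67/12, 21, 36 , 44, 45, 67,90]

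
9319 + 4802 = 14121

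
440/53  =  8 + 16/53 =8.30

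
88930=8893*10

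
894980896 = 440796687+454184209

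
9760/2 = 4880 = 4880.00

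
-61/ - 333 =61/333  =  0.18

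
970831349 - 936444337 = 34387012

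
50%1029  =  50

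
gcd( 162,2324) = 2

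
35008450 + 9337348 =44345798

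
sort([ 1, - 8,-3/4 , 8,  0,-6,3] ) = [ -8, - 6,- 3/4,0,1,3,8] 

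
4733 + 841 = 5574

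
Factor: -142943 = -223^1*641^1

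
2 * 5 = 10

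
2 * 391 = 782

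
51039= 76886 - 25847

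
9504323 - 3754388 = 5749935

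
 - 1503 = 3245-4748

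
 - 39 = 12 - 51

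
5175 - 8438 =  - 3263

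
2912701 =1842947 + 1069754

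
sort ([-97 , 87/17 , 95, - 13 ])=[-97 , - 13, 87/17,95 ]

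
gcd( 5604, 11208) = 5604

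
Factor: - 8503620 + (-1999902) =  -2^1*3^2*173^1* 3373^1 = - 10503522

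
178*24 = 4272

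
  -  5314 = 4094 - 9408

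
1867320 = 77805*24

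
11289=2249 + 9040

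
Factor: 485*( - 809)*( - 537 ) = 210700005 = 3^1*5^1*97^1*179^1* 809^1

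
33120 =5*6624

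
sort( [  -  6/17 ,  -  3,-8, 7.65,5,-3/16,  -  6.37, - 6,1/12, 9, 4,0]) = [ - 8, - 6.37, -6,  -  3,-6/17, - 3/16,0, 1/12, 4, 5,7.65 , 9] 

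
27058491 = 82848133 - 55789642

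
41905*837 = 35074485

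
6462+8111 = 14573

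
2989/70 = 427/10  =  42.70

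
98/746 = 49/373=0.13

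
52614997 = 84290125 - 31675128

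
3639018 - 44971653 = - 41332635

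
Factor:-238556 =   -  2^2*23^1*2593^1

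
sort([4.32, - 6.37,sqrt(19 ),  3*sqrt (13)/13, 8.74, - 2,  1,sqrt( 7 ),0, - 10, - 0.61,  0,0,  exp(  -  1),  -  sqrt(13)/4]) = [ - 10,-6.37, - 2,-sqrt( 13)/4, - 0.61, 0,0 , 0,exp(  -  1) , 3*sqrt( 13)/13 , 1, sqrt(7 ),4.32,sqrt( 19), 8.74]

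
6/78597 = 2/26199= 0.00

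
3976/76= 994/19 = 52.32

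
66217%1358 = 1033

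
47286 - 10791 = 36495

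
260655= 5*52131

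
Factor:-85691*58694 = -5029547554 = -  2^1 * 29347^1*85691^1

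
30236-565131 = -534895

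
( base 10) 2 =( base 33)2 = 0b10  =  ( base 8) 2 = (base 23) 2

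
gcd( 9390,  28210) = 10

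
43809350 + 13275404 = 57084754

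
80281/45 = 1784  +  1/45 = 1784.02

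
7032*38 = 267216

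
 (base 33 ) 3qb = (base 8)10050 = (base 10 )4136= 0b1000000101000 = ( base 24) 748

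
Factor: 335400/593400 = 13^1*23^( - 1 )= 13/23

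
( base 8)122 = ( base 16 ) 52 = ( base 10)82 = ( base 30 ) 2M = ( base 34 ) 2E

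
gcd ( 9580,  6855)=5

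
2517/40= 62  +  37/40 = 62.92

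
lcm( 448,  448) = 448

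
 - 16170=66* ( - 245)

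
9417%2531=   1824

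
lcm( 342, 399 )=2394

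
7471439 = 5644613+1826826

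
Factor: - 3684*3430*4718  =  -59617214160=- 2^4*  3^1*5^1*7^4*307^1*337^1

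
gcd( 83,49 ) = 1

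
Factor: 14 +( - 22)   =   -2^3 =- 8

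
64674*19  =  1228806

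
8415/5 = 1683 = 1683.00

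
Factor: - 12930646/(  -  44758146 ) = 3^( - 1 )*23^1 * 383^( -1 )*401^1 * 701^1*19477^( -1)=6465323/22379073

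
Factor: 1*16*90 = 2^5*3^2 * 5^1 = 1440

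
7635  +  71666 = 79301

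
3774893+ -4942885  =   - 1167992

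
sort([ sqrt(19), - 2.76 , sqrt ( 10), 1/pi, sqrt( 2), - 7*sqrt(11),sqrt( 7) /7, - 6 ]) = [-7*sqrt( 11), - 6 ,  -  2.76, 1/pi, sqrt(7)/7, sqrt(2), sqrt(10),sqrt(19)]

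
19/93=19/93 =0.20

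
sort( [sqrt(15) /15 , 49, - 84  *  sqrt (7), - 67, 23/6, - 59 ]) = [ - 84*sqrt(7), - 67, - 59 , sqrt(15) /15,  23/6, 49] 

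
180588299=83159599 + 97428700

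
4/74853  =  4/74853 = 0.00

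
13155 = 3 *4385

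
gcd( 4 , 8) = 4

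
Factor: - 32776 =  - 2^3*17^1*241^1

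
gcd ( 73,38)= 1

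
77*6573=506121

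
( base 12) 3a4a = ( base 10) 6682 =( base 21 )F34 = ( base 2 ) 1101000011010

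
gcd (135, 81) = 27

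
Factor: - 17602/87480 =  - 8801/43740 = - 2^( - 2 )*3^(-7 )*5^( - 1)*13^1* 677^1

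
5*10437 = 52185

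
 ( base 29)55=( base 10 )150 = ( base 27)5F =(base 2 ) 10010110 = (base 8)226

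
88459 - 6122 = 82337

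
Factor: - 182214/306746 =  - 477/803 = - 3^2*11^( - 1 )*53^1*73^( - 1)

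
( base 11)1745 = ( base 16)8b3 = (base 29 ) 2IN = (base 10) 2227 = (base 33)21g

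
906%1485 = 906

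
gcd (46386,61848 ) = 15462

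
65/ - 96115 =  - 13/19223 = - 0.00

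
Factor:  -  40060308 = -2^2 * 3^1*31^1 * 113^1*953^1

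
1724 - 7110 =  - 5386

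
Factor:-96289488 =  - 2^4*3^2*668677^1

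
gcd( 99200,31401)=1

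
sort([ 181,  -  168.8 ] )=[ - 168.8,181]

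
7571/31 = 7571/31 = 244.23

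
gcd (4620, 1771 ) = 77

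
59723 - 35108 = 24615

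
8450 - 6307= 2143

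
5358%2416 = 526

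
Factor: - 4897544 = - 2^3*612193^1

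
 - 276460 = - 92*3005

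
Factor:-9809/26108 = - 2^( - 2) * 17^1 * 61^(  -  1 )*  107^(- 1)*577^1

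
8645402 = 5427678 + 3217724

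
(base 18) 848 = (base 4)221300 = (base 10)2672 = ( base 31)2O6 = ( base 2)101001110000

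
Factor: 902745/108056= 2^(-3)*3^5*5^1*13^( - 1 )*743^1*1039^( - 1 )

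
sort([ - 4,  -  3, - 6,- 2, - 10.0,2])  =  [ - 10.0,  -  6, - 4, - 3, - 2, 2] 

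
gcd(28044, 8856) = 1476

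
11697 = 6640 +5057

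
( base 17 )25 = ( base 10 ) 39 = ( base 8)47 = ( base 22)1H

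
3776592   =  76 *49692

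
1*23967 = 23967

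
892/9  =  892/9 = 99.11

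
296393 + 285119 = 581512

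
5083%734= 679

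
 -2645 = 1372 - 4017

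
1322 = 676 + 646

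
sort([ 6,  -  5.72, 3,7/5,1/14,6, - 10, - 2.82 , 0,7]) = [  -  10, - 5.72 , - 2.82 , 0,1/14,7/5,3, 6, 6, 7 ]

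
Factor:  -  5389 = -17^1*317^1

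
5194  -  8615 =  - 3421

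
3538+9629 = 13167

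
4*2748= 10992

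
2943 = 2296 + 647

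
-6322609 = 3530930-9853539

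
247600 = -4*(-61900) 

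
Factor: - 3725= - 5^2 * 149^1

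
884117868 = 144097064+740020804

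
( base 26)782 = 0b1001101001110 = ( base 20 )c72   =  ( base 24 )8DM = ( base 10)4942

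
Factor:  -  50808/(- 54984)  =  73^1*  79^(  -  1) = 73/79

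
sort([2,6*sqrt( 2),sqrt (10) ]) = [ 2,sqrt( 10),6*sqrt(2) ] 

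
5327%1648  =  383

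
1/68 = 1/68 =0.01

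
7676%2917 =1842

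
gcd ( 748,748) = 748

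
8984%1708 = 444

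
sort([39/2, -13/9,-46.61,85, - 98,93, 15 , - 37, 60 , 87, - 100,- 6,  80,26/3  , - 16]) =[ - 100, - 98, - 46.61,-37, - 16,-6, - 13/9, 26/3,  15,39/2,60, 80,85, 87, 93]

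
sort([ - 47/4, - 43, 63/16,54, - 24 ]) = [ - 43, - 24, - 47/4,63/16, 54 ]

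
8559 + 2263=10822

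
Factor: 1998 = 2^1*3^3*37^1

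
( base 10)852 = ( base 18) 2b6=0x354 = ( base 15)3bc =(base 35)oc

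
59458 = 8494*7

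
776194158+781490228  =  1557684386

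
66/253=6/23 = 0.26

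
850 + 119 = 969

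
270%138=132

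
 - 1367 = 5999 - 7366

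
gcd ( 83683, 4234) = 1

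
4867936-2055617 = 2812319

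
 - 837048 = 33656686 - 34493734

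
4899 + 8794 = 13693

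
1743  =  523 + 1220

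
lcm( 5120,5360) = 343040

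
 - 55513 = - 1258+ - 54255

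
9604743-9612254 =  -7511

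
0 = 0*258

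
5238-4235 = 1003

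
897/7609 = 897/7609 = 0.12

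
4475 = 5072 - 597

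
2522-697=1825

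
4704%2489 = 2215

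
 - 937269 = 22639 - 959908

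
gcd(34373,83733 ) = 1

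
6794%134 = 94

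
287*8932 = 2563484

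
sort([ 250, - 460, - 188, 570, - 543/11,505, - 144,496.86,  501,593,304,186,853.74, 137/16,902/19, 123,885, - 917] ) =[ - 917,-460,  -  188, - 144, - 543/11,137/16, 902/19,123, 186 , 250, 304,496.86,501, 505, 570,593,853.74,885 ]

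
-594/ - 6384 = 99/1064 = 0.09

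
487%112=39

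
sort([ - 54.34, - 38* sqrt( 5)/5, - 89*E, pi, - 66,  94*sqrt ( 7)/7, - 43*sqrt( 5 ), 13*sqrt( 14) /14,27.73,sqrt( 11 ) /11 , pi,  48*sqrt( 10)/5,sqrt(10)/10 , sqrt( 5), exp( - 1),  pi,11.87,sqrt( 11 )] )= [-89 * E, - 43*sqrt ( 5), - 66,  -  54.34  , - 38* sqrt( 5)/5, sqrt ( 11)/11,sqrt( 10)/10,  exp( -1),sqrt(5), pi, pi,  pi,  sqrt ( 11),13*sqrt( 14 ) /14,11.87,27.73,48*sqrt (10 )/5, 94*sqrt(7 ) /7]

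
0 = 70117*0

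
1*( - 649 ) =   -  649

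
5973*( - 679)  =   - 4055667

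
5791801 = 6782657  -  990856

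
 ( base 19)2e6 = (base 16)3e2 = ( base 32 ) V2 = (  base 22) 214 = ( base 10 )994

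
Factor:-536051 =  - 536051^1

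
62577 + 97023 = 159600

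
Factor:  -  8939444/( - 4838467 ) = 2^2*59^1 * 37879^1 * 4838467^( - 1 ) 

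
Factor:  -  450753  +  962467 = 2^1*7^1*36551^1= 511714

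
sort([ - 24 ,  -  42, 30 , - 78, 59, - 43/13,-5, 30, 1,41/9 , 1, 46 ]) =[-78,-42,-24, - 5 ,-43/13,1,1,41/9,30,30, 46 , 59 ]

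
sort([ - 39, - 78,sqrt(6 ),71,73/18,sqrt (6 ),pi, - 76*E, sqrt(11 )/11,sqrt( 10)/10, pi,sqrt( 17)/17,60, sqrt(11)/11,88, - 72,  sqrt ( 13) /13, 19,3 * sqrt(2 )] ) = [ - 76  *E, - 78, -72 , - 39,sqrt(17 )/17  ,  sqrt(13)/13, sqrt( 11)/11,sqrt(11) /11,sqrt(10 )/10,sqrt(6),sqrt (6),pi,pi,73/18, 3 * sqrt(2), 19,60, 71, 88 ] 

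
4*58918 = 235672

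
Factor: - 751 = -751^1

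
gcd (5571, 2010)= 3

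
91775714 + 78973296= 170749010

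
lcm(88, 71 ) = 6248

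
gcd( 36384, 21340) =4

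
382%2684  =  382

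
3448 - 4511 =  -1063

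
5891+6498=12389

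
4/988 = 1/247 = 0.00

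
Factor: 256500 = 2^2*3^3*5^3*19^1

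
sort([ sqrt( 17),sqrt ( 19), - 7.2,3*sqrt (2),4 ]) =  [ - 7.2, 4,sqrt(17 ), 3 * sqrt(2), sqrt( 19) ] 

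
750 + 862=1612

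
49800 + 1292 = 51092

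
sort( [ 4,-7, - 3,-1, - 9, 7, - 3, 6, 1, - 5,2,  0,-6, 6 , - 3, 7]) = [  -  9, - 7  , - 6  ,-5, - 3, - 3, - 3, - 1 , 0,  1, 2,4, 6,  6,7 , 7 ]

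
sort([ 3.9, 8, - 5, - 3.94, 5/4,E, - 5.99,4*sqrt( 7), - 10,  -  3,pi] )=[ - 10, - 5.99,-5, - 3.94, - 3,  5/4,E,pi,3.9  ,  8,4 * sqrt( 7)]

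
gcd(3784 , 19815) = 1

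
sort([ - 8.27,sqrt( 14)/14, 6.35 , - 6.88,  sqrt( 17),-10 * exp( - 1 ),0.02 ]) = [  -  8.27, - 6.88, - 10  *  exp( - 1), 0.02, sqrt( 14 ) /14, sqrt( 17 ),6.35] 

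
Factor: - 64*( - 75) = 4800 = 2^6*3^1*5^2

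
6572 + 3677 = 10249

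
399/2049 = 133/683 = 0.19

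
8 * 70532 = 564256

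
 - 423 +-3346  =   - 3769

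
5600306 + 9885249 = 15485555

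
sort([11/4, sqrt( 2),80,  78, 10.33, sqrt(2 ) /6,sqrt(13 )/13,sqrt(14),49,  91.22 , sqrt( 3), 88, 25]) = [ sqrt( 2)/6,sqrt(13) /13, sqrt(2 ), sqrt( 3) , 11/4, sqrt( 14 ), 10.33,  25, 49, 78, 80, 88, 91.22 ] 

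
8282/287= 28 + 6/7=28.86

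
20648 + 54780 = 75428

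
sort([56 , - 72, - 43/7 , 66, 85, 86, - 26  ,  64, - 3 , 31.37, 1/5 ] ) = [-72, -26, - 43/7,-3, 1/5,31.37, 56, 64, 66,85,86] 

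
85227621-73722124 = 11505497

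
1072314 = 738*1453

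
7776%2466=378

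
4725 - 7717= - 2992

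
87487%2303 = 2276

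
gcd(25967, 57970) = 1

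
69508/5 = 69508/5 = 13901.60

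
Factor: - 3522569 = -3522569^1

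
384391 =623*617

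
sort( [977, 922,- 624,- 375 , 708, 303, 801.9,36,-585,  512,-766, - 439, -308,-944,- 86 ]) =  [ -944,-766, - 624, - 585,-439,-375 ,-308,-86 , 36, 303, 512, 708, 801.9,922,977 ] 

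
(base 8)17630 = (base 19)137d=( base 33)7e3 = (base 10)8088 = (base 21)i73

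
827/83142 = 827/83142 = 0.01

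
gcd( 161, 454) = 1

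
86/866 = 43/433 = 0.10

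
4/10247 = 4/10247 = 0.00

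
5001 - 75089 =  - 70088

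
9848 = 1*9848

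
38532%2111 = 534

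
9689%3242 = 3205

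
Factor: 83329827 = 3^1*7^1*167^1*23761^1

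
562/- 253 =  - 3 + 197/253 = -  2.22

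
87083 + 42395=129478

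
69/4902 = 23/1634 = 0.01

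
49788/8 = 12447/2 = 6223.50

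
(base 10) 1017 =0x3f9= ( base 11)845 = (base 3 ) 1101200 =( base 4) 33321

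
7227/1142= 6+375/1142=6.33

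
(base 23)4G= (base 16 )6C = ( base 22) 4K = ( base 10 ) 108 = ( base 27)40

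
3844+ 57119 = 60963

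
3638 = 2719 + 919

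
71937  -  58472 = 13465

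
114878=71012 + 43866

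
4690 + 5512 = 10202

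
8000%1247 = 518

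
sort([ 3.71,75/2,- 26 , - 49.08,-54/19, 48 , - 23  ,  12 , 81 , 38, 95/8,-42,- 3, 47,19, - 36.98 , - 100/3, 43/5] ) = [-49.08, - 42,  -  36.98, - 100/3,-26, - 23 , - 3, - 54/19 , 3.71,43/5  ,  95/8, 12, 19,  75/2,38,  47,48 , 81 ]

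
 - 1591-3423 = -5014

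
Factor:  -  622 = -2^1*311^1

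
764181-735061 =29120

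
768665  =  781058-12393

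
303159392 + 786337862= 1089497254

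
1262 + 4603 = 5865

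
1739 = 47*37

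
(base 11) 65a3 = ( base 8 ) 21000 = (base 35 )73O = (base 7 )34243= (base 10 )8704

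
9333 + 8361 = 17694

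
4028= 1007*4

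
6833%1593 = 461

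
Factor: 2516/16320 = 37/240 = 2^(- 4)*3^(-1)*5^ (-1)*37^1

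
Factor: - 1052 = -2^2* 263^1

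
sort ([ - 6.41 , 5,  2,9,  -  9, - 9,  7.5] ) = [ - 9, - 9, - 6.41, 2, 5,  7.5,9] 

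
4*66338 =265352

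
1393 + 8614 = 10007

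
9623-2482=7141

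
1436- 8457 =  - 7021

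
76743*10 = 767430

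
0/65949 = 0 = 0.00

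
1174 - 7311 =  - 6137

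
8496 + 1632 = 10128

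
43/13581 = 43/13581 = 0.00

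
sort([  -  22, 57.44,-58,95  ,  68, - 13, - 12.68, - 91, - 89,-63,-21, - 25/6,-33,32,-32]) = [ - 91, - 89, - 63, - 58 ,-33, - 32,-22, - 21,-13, - 12.68, - 25/6, 32, 57.44, 68, 95]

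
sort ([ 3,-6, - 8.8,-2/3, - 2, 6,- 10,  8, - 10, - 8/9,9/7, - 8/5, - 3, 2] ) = [ - 10, - 10, - 8.8, - 6, - 3 , - 2, - 8/5, -8/9, - 2/3  ,  9/7, 2,  3,6, 8]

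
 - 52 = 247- 299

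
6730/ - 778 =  - 3365/389 = - 8.65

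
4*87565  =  350260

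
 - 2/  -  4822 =1/2411= 0.00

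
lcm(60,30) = 60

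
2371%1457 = 914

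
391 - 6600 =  - 6209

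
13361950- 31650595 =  - 18288645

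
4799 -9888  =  -5089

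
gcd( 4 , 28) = 4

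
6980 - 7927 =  - 947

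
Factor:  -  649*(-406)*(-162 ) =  - 42686028 = - 2^2*3^4*7^1*11^1*29^1*59^1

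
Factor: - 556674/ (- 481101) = 2^1*92779^1 *160367^( - 1 ) = 185558/160367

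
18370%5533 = 1771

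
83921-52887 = 31034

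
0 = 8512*0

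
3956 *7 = 27692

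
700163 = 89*7867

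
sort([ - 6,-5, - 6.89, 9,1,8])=[ - 6.89, -6, - 5, 1,8,9 ]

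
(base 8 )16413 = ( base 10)7435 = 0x1d0b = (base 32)78B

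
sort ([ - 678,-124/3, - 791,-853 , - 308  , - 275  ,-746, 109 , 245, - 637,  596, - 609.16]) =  [ - 853, - 791,- 746, - 678, - 637, - 609.16, - 308 ,-275, - 124/3,109, 245,596]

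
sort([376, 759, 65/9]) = [65/9,376, 759]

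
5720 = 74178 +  - 68458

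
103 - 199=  - 96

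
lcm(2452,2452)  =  2452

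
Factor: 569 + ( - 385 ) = 2^3*23^1= 184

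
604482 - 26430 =578052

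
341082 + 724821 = 1065903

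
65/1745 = 13/349 = 0.04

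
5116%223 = 210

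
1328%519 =290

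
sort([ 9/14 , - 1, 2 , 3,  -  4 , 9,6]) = [ - 4, - 1,9/14, 2 , 3 , 6 , 9]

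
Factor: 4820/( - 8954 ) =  - 2^1*5^1*11^(-2 )*37^ ( - 1 ) * 241^1 = - 2410/4477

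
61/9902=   61/9902 = 0.01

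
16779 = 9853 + 6926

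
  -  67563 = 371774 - 439337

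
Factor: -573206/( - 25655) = 782/35 = 2^1*5^(  -  1 )*7^ (-1 )*17^1*23^1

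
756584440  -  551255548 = 205328892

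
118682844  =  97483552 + 21199292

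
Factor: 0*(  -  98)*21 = 0 = 0^1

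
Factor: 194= 2^1*97^1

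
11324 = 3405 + 7919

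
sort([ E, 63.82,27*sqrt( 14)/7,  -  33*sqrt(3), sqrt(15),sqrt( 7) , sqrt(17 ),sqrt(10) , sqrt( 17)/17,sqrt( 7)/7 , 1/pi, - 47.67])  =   [ - 33*sqrt (3 ),-47.67, sqrt ( 17) /17,1/pi,  sqrt( 7)/7,sqrt( 7) , E,sqrt( 10), sqrt(15),sqrt( 17 ),27 * sqrt( 14 ) /7, 63.82 ] 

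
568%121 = 84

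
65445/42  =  21815/14 = 1558.21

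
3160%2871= 289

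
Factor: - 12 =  - 2^2*3^1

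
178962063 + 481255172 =660217235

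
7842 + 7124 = 14966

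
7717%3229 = 1259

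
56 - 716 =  - 660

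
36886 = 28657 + 8229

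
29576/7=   4225 + 1/7 = 4225.14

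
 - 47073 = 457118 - 504191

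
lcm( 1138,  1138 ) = 1138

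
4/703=4/703 = 0.01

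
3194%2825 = 369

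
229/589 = 229/589 = 0.39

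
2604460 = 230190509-227586049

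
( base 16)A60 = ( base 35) 25V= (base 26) 3o4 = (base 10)2656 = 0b101001100000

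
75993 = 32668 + 43325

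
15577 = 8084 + 7493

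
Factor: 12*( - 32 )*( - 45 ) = 17280 =2^7*3^3* 5^1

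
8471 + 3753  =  12224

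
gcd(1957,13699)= 1957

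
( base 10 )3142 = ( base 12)199a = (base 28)406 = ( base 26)4GM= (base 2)110001000110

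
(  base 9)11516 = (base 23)ED5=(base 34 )6MQ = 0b1111000011110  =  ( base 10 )7710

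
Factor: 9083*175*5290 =2^1*5^3*7^1*23^2*31^1*293^1= 8408587250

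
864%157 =79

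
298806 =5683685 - 5384879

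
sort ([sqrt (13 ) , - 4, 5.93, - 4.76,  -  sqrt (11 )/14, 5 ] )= [ - 4.76, - 4, - sqrt(11 )/14,sqrt(13 ), 5,5.93]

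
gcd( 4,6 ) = 2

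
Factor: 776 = 2^3  *97^1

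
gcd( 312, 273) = 39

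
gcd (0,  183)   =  183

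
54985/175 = 314 + 1/5 =314.20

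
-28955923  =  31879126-60835049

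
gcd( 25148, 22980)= 4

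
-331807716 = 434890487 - 766698203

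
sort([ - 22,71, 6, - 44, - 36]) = [ - 44, - 36, - 22,6, 71]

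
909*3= 2727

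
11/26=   11/26= 0.42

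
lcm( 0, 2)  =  0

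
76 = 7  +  69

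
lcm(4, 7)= 28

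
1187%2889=1187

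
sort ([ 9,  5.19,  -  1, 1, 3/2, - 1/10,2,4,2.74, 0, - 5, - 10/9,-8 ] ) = [ - 8, - 5,-10/9,-1, - 1/10,0,1,3/2, 2, 2.74,  4 , 5.19, 9 ] 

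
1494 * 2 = 2988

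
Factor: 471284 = 2^2 * 11^1*10711^1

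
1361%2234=1361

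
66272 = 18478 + 47794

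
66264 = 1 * 66264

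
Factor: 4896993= 3^1*127^1*12853^1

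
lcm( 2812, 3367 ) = 255892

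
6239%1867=638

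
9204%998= 222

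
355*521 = 184955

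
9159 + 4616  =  13775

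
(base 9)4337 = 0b110001111001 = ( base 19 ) 8G1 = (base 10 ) 3193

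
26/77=26/77 =0.34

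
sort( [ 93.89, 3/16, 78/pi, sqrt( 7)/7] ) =[3/16, sqrt(7)/7 , 78/pi, 93.89 ]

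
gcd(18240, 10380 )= 60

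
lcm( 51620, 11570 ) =671060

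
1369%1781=1369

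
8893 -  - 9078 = 17971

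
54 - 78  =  -24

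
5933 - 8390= - 2457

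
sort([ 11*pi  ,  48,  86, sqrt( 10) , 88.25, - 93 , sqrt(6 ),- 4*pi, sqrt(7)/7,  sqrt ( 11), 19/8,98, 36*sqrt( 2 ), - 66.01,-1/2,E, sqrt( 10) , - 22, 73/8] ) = [ - 93  , - 66.01,- 22, - 4*pi, - 1/2,  sqrt(  7)/7,19/8,sqrt( 6), E, sqrt( 10),  sqrt (10 ), sqrt ( 11),73/8 , 11*pi,48, 36*sqrt( 2),86 , 88.25 , 98 ]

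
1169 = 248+921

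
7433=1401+6032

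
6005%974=161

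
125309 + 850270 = 975579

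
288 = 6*48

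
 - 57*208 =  - 11856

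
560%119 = 84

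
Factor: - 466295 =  - 5^1*179^1*521^1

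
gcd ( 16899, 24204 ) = 3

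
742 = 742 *1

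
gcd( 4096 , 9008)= 16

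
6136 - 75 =6061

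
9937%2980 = 997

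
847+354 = 1201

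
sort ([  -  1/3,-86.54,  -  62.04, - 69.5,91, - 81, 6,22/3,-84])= [  -  86.54, - 84, - 81 , - 69.5,- 62.04,-1/3, 6,22/3, 91] 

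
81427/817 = 81427/817 = 99.67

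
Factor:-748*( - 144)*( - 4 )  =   - 2^8*3^2*11^1*17^1 = -430848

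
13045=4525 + 8520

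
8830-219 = 8611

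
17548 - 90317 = - 72769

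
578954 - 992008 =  - 413054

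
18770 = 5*3754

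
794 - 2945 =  - 2151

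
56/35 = 8/5 = 1.60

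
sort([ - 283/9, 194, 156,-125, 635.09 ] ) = [  -  125,-283/9,156,194 , 635.09]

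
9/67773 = 3/22591 = 0.00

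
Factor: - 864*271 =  - 2^5*3^3 * 271^1 = - 234144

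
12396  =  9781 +2615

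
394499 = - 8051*( - 49) 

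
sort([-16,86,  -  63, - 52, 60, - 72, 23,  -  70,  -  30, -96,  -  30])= [- 96, - 72, - 70, - 63, -52, - 30,-30, - 16,23, 60,86] 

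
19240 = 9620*2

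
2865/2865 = 1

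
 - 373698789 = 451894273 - 825593062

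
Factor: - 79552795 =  - 5^1*7^1*43^1*52859^1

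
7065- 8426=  - 1361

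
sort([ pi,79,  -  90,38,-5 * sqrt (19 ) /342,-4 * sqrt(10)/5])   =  [-90, - 4*sqrt(10 )/5, - 5*sqrt( 19)/342, pi, 38, 79 ]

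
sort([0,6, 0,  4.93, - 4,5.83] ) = [ - 4, 0,0,4.93,  5.83 , 6] 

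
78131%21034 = 15029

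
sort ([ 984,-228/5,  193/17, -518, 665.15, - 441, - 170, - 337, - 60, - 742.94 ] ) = [ - 742.94, - 518, - 441, -337, - 170, - 60, - 228/5, 193/17, 665.15, 984 ]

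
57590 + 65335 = 122925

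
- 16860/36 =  - 1405/3 = - 468.33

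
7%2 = 1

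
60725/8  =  7590  +  5/8= 7590.62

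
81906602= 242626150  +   - 160719548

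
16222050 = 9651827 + 6570223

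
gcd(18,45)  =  9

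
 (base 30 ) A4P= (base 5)243040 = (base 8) 21671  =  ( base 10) 9145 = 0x23B9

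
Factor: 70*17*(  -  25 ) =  - 29750 =- 2^1*5^3*7^1*17^1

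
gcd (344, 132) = 4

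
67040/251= 267 +23/251 = 267.09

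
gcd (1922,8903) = 1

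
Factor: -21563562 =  - 2^1*3^1 * 3593927^1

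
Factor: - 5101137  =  -3^4*71^1*887^1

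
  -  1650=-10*165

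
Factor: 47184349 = 47184349^1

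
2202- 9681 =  - 7479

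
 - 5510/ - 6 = 2755/3 =918.33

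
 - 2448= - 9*272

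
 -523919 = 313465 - 837384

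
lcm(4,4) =4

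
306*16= 4896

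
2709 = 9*301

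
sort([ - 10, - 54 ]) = [-54,-10 ] 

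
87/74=1+ 13/74 = 1.18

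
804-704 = 100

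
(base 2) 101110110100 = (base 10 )2996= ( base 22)644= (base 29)3g9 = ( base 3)11002222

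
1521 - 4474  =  -2953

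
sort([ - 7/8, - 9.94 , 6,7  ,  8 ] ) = [ - 9.94 , - 7/8,6, 7, 8 ]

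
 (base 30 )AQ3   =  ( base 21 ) 113i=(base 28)cdb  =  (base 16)2637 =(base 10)9783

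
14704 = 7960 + 6744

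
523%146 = 85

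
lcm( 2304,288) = 2304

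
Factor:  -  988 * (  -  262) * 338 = 87493328 = 2^4*13^3*19^1*131^1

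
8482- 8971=  -  489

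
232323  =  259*897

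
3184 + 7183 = 10367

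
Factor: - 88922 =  - 2^1  *  173^1*257^1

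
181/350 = 181/350 = 0.52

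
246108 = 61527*4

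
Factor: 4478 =2^1*2239^1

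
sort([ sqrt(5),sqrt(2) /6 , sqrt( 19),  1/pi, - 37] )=[ - 37,sqrt( 2 )/6,  1/pi,  sqrt(5 ) , sqrt( 19 )]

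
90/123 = 30/41= 0.73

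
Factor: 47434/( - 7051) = -74/11 = - 2^1*11^( - 1)*37^1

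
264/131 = 2 + 2/131 = 2.02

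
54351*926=50329026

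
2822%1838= 984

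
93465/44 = 2124 + 9/44 = 2124.20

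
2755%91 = 25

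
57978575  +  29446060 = 87424635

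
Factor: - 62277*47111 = - 3^1 * 20759^1*47111^1 = - 2933931747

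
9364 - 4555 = 4809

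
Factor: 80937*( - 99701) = - 3^2 * 7^1*17^1*23^2*14243^1=   -8069499837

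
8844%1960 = 1004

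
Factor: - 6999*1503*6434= - 67682443698= - 2^1*3^3*167^1*2333^1*3217^1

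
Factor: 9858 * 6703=2^1*3^1*31^1 * 53^1*6703^1= 66078174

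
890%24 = 2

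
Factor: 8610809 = 23^1 *71^1*5273^1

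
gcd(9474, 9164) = 2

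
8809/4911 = 8809/4911 =1.79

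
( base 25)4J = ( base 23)54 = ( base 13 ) 92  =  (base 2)1110111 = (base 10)119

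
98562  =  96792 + 1770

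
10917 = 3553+7364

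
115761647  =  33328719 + 82432928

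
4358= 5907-1549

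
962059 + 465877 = 1427936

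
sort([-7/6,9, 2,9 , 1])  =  [  -  7/6,1, 2, 9,9]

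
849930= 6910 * 123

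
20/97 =20/97 = 0.21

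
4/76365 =4/76365  =  0.00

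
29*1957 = 56753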